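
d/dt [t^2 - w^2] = 2*t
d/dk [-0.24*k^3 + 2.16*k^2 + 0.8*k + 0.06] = -0.72*k^2 + 4.32*k + 0.8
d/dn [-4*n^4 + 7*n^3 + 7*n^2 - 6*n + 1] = -16*n^3 + 21*n^2 + 14*n - 6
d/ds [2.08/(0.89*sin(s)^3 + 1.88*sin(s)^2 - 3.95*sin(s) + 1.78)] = (-5.5536*sin(s)^2 - 7.8208*sin(s) + 8.216)*cos(s)/(0.89*sin(s)^3 + 1.88*sin(s)^2 - 3.95*sin(s) + 1.78)^2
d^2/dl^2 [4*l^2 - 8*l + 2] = 8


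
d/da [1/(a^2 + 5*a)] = (-2*a - 5)/(a^2*(a + 5)^2)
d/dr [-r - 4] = -1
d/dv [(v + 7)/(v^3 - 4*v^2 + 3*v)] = (v*(v^2 - 4*v + 3) - (v + 7)*(3*v^2 - 8*v + 3))/(v^2*(v^2 - 4*v + 3)^2)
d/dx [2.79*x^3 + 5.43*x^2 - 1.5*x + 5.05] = 8.37*x^2 + 10.86*x - 1.5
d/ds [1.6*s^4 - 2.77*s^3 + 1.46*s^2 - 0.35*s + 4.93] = 6.4*s^3 - 8.31*s^2 + 2.92*s - 0.35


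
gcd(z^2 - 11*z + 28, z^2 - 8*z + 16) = z - 4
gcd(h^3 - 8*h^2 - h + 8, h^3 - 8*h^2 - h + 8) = h^3 - 8*h^2 - h + 8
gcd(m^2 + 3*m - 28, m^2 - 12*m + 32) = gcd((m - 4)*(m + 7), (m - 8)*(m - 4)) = m - 4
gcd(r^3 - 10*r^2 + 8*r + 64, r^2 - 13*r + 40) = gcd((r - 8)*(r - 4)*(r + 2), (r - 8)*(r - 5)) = r - 8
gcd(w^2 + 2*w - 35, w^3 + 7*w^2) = w + 7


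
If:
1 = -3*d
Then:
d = -1/3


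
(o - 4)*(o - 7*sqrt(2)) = o^2 - 7*sqrt(2)*o - 4*o + 28*sqrt(2)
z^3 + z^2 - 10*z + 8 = (z - 2)*(z - 1)*(z + 4)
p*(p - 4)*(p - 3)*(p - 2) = p^4 - 9*p^3 + 26*p^2 - 24*p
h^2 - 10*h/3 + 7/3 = (h - 7/3)*(h - 1)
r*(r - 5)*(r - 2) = r^3 - 7*r^2 + 10*r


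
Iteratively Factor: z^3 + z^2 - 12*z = (z + 4)*(z^2 - 3*z) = z*(z + 4)*(z - 3)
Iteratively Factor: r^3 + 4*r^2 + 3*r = (r)*(r^2 + 4*r + 3) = r*(r + 1)*(r + 3)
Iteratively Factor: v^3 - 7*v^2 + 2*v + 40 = (v + 2)*(v^2 - 9*v + 20) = (v - 4)*(v + 2)*(v - 5)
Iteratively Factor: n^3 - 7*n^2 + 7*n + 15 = (n - 3)*(n^2 - 4*n - 5) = (n - 3)*(n + 1)*(n - 5)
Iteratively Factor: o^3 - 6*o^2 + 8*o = (o)*(o^2 - 6*o + 8) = o*(o - 2)*(o - 4)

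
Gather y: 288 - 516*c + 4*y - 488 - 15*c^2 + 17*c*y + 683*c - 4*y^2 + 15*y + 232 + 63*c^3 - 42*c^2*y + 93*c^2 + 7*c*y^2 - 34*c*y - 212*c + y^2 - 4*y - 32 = 63*c^3 + 78*c^2 - 45*c + y^2*(7*c - 3) + y*(-42*c^2 - 17*c + 15)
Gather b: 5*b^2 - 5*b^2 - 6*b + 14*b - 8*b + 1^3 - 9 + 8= 0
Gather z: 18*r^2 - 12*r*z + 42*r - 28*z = 18*r^2 + 42*r + z*(-12*r - 28)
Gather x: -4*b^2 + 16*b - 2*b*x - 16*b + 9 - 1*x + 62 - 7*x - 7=-4*b^2 + x*(-2*b - 8) + 64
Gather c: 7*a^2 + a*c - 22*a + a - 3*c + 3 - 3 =7*a^2 - 21*a + c*(a - 3)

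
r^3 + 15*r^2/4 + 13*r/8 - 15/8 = (r - 1/2)*(r + 5/4)*(r + 3)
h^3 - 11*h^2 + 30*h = h*(h - 6)*(h - 5)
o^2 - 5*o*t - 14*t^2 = (o - 7*t)*(o + 2*t)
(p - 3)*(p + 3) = p^2 - 9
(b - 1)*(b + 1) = b^2 - 1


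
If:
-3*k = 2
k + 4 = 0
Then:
No Solution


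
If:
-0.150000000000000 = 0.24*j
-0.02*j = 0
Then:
No Solution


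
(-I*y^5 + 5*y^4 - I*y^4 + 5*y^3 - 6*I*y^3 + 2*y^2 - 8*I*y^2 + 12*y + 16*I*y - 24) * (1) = -I*y^5 + 5*y^4 - I*y^4 + 5*y^3 - 6*I*y^3 + 2*y^2 - 8*I*y^2 + 12*y + 16*I*y - 24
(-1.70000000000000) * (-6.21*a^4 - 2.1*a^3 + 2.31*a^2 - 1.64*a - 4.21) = 10.557*a^4 + 3.57*a^3 - 3.927*a^2 + 2.788*a + 7.157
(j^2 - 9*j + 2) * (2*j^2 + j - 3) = 2*j^4 - 17*j^3 - 8*j^2 + 29*j - 6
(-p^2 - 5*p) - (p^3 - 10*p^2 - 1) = -p^3 + 9*p^2 - 5*p + 1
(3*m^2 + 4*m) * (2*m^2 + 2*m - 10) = 6*m^4 + 14*m^3 - 22*m^2 - 40*m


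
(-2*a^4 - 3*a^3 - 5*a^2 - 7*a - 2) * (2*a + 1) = -4*a^5 - 8*a^4 - 13*a^3 - 19*a^2 - 11*a - 2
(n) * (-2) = -2*n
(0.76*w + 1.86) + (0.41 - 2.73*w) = 2.27 - 1.97*w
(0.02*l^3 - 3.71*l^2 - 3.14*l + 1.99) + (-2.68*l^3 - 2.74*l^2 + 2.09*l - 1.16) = -2.66*l^3 - 6.45*l^2 - 1.05*l + 0.83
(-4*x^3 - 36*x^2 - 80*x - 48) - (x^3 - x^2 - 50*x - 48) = -5*x^3 - 35*x^2 - 30*x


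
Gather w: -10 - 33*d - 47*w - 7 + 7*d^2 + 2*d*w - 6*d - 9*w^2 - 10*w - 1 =7*d^2 - 39*d - 9*w^2 + w*(2*d - 57) - 18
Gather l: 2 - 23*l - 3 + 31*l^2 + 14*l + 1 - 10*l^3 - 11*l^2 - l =-10*l^3 + 20*l^2 - 10*l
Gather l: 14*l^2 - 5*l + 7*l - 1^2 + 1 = 14*l^2 + 2*l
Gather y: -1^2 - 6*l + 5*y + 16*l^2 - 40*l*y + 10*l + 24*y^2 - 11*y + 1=16*l^2 + 4*l + 24*y^2 + y*(-40*l - 6)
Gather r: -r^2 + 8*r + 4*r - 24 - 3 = -r^2 + 12*r - 27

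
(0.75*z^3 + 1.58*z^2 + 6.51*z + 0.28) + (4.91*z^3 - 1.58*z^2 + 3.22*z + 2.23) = 5.66*z^3 + 9.73*z + 2.51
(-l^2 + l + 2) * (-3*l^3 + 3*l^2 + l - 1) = 3*l^5 - 6*l^4 - 4*l^3 + 8*l^2 + l - 2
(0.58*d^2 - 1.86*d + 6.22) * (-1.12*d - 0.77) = -0.6496*d^3 + 1.6366*d^2 - 5.5342*d - 4.7894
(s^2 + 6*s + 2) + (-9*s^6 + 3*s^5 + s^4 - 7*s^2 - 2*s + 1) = -9*s^6 + 3*s^5 + s^4 - 6*s^2 + 4*s + 3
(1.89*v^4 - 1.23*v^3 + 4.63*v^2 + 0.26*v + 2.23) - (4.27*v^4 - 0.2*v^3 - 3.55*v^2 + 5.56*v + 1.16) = -2.38*v^4 - 1.03*v^3 + 8.18*v^2 - 5.3*v + 1.07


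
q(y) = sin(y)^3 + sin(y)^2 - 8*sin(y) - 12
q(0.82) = -16.92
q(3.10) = -12.33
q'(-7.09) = -5.45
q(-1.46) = -4.04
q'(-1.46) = -0.78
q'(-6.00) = -6.92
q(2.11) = -17.50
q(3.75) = -7.29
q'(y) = 3*sin(y)^2*cos(y) + 2*sin(y)*cos(y) - 8*cos(y)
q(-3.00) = -10.85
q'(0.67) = -4.39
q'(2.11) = 2.09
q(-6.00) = -14.14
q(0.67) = -16.34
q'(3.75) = 6.70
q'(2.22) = 2.72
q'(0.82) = -3.37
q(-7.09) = -6.08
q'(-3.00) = 8.14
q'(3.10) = 7.90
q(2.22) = -17.23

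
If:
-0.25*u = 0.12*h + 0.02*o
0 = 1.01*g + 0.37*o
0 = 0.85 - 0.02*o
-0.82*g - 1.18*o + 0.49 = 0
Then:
No Solution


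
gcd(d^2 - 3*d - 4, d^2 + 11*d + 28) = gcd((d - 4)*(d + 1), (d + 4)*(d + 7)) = 1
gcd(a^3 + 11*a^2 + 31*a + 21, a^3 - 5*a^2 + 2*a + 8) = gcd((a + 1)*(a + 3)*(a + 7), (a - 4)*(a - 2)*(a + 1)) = a + 1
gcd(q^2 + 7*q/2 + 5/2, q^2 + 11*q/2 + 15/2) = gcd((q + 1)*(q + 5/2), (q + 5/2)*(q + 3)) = q + 5/2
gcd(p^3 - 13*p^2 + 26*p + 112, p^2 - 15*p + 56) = p^2 - 15*p + 56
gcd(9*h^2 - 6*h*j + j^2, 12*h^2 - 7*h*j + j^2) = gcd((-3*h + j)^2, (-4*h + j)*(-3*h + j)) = 3*h - j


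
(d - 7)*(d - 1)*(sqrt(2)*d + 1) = sqrt(2)*d^3 - 8*sqrt(2)*d^2 + d^2 - 8*d + 7*sqrt(2)*d + 7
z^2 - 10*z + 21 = (z - 7)*(z - 3)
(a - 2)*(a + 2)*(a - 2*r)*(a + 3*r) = a^4 + a^3*r - 6*a^2*r^2 - 4*a^2 - 4*a*r + 24*r^2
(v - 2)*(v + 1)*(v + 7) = v^3 + 6*v^2 - 9*v - 14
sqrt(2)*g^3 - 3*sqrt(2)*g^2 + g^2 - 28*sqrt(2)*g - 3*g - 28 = (g - 7)*(g + 4)*(sqrt(2)*g + 1)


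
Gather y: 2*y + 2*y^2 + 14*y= 2*y^2 + 16*y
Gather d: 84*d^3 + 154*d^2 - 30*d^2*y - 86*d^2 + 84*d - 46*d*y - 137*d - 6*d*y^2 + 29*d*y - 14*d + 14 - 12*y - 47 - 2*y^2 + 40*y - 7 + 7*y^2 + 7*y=84*d^3 + d^2*(68 - 30*y) + d*(-6*y^2 - 17*y - 67) + 5*y^2 + 35*y - 40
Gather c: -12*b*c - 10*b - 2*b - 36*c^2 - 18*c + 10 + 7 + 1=-12*b - 36*c^2 + c*(-12*b - 18) + 18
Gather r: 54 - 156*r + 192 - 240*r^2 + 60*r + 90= -240*r^2 - 96*r + 336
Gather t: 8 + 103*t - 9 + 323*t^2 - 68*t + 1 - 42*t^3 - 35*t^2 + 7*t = -42*t^3 + 288*t^2 + 42*t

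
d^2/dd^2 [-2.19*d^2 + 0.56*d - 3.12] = -4.38000000000000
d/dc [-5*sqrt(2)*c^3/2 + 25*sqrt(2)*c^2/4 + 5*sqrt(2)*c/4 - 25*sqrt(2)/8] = 5*sqrt(2)*(-6*c^2 + 10*c + 1)/4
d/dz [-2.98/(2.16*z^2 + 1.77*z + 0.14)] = (12.8736*z + 5.2746)/(2.16*z^2 + 1.77*z + 0.14)^2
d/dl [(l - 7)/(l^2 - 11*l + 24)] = (l^2 - 11*l - (l - 7)*(2*l - 11) + 24)/(l^2 - 11*l + 24)^2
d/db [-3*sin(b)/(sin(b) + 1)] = -3*cos(b)/(sin(b) + 1)^2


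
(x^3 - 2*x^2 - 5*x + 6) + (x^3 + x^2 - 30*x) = 2*x^3 - x^2 - 35*x + 6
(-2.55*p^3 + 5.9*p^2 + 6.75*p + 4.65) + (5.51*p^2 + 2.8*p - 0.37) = -2.55*p^3 + 11.41*p^2 + 9.55*p + 4.28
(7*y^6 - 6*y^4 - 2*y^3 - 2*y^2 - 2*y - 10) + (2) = 7*y^6 - 6*y^4 - 2*y^3 - 2*y^2 - 2*y - 8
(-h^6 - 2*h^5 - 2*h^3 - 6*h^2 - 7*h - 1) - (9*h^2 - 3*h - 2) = -h^6 - 2*h^5 - 2*h^3 - 15*h^2 - 4*h + 1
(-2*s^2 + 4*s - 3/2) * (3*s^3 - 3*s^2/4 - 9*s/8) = -6*s^5 + 27*s^4/2 - 21*s^3/4 - 27*s^2/8 + 27*s/16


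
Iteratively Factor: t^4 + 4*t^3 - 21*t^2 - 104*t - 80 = (t + 4)*(t^3 - 21*t - 20) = (t + 4)^2*(t^2 - 4*t - 5) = (t + 1)*(t + 4)^2*(t - 5)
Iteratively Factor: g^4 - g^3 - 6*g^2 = (g)*(g^3 - g^2 - 6*g) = g*(g + 2)*(g^2 - 3*g) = g*(g - 3)*(g + 2)*(g)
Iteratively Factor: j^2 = (j)*(j)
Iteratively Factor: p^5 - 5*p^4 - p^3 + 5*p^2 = (p - 5)*(p^4 - p^2) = (p - 5)*(p - 1)*(p^3 + p^2) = (p - 5)*(p - 1)*(p + 1)*(p^2) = p*(p - 5)*(p - 1)*(p + 1)*(p)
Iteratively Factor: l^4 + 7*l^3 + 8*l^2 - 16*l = (l + 4)*(l^3 + 3*l^2 - 4*l) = l*(l + 4)*(l^2 + 3*l - 4) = l*(l - 1)*(l + 4)*(l + 4)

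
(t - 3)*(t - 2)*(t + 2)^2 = t^4 - t^3 - 10*t^2 + 4*t + 24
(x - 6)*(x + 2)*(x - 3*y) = x^3 - 3*x^2*y - 4*x^2 + 12*x*y - 12*x + 36*y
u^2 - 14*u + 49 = (u - 7)^2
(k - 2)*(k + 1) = k^2 - k - 2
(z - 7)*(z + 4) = z^2 - 3*z - 28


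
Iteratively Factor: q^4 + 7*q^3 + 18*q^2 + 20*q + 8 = (q + 2)*(q^3 + 5*q^2 + 8*q + 4) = (q + 2)^2*(q^2 + 3*q + 2) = (q + 2)^3*(q + 1)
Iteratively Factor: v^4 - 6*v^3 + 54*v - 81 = (v - 3)*(v^3 - 3*v^2 - 9*v + 27) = (v - 3)^2*(v^2 - 9) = (v - 3)^2*(v + 3)*(v - 3)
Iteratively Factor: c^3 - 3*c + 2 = (c - 1)*(c^2 + c - 2) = (c - 1)^2*(c + 2)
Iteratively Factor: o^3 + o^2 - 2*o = (o + 2)*(o^2 - o) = o*(o + 2)*(o - 1)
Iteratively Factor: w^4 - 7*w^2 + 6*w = (w)*(w^3 - 7*w + 6) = w*(w - 2)*(w^2 + 2*w - 3) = w*(w - 2)*(w - 1)*(w + 3)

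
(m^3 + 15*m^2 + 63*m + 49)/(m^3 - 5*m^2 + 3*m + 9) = (m^2 + 14*m + 49)/(m^2 - 6*m + 9)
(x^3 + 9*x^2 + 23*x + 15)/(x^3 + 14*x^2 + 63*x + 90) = (x + 1)/(x + 6)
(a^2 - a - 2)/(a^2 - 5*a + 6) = (a + 1)/(a - 3)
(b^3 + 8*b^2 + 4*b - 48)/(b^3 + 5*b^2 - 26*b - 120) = (b - 2)/(b - 5)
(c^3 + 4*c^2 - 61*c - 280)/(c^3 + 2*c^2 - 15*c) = (c^2 - c - 56)/(c*(c - 3))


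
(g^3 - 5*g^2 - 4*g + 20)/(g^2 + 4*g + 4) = (g^2 - 7*g + 10)/(g + 2)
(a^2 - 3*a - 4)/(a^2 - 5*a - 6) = (a - 4)/(a - 6)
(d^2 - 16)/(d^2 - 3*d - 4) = (d + 4)/(d + 1)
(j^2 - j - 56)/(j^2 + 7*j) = (j - 8)/j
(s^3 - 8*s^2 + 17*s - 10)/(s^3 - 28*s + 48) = (s^2 - 6*s + 5)/(s^2 + 2*s - 24)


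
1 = 1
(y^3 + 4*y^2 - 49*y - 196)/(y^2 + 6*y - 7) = (y^2 - 3*y - 28)/(y - 1)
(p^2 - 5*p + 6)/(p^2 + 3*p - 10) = (p - 3)/(p + 5)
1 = 1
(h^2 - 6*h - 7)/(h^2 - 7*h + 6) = (h^2 - 6*h - 7)/(h^2 - 7*h + 6)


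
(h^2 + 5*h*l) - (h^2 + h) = 5*h*l - h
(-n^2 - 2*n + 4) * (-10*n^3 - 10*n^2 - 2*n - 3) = 10*n^5 + 30*n^4 - 18*n^3 - 33*n^2 - 2*n - 12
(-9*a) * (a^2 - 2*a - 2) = -9*a^3 + 18*a^2 + 18*a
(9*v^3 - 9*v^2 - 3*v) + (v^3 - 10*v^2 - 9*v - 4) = 10*v^3 - 19*v^2 - 12*v - 4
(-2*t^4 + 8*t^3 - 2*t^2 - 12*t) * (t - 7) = -2*t^5 + 22*t^4 - 58*t^3 + 2*t^2 + 84*t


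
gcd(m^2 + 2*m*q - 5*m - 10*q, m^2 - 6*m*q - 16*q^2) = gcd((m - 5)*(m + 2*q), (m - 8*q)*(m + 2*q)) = m + 2*q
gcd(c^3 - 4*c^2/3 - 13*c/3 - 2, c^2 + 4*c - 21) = c - 3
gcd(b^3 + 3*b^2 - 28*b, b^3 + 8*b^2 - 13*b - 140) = b^2 + 3*b - 28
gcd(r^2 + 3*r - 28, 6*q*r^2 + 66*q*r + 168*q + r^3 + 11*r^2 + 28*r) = r + 7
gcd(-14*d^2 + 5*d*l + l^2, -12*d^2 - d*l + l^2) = 1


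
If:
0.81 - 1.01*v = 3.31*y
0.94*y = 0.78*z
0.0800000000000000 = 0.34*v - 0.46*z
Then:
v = 0.42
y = 0.12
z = 0.14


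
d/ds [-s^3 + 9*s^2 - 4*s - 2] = -3*s^2 + 18*s - 4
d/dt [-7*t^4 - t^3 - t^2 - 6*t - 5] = -28*t^3 - 3*t^2 - 2*t - 6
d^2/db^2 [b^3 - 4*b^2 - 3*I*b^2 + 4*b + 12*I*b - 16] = 6*b - 8 - 6*I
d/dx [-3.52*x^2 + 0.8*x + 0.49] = 0.8 - 7.04*x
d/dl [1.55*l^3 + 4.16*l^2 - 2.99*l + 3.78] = 4.65*l^2 + 8.32*l - 2.99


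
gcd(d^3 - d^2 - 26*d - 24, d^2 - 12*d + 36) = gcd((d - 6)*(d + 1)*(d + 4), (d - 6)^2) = d - 6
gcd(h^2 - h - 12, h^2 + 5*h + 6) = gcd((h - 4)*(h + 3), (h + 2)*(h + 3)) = h + 3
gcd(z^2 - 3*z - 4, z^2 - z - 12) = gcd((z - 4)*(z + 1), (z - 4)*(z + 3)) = z - 4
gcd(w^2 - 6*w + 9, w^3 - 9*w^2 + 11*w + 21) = w - 3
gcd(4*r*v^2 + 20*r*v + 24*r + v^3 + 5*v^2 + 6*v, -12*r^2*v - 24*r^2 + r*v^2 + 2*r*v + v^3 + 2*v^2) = 4*r*v + 8*r + v^2 + 2*v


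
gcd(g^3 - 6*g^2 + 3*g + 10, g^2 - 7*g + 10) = g^2 - 7*g + 10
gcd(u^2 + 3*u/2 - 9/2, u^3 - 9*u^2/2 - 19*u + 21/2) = u + 3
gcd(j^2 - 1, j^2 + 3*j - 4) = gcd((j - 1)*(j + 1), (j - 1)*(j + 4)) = j - 1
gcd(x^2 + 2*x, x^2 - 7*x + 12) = 1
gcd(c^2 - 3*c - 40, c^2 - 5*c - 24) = c - 8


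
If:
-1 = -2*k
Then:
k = 1/2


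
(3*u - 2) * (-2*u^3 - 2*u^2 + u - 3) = -6*u^4 - 2*u^3 + 7*u^2 - 11*u + 6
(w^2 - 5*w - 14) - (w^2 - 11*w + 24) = 6*w - 38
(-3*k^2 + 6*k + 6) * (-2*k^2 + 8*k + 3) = 6*k^4 - 36*k^3 + 27*k^2 + 66*k + 18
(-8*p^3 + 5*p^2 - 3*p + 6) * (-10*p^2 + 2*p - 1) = 80*p^5 - 66*p^4 + 48*p^3 - 71*p^2 + 15*p - 6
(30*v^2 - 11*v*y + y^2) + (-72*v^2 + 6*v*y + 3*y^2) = -42*v^2 - 5*v*y + 4*y^2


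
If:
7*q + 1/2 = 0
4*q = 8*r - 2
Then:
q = -1/14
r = 3/14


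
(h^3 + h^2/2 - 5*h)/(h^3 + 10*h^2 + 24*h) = (h^2 + h/2 - 5)/(h^2 + 10*h + 24)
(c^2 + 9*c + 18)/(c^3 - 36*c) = (c + 3)/(c*(c - 6))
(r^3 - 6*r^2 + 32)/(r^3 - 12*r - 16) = (r - 4)/(r + 2)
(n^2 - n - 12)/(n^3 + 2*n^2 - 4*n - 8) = (n^2 - n - 12)/(n^3 + 2*n^2 - 4*n - 8)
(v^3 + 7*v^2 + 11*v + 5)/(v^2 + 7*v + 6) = (v^2 + 6*v + 5)/(v + 6)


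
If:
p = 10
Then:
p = 10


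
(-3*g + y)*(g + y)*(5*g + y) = -15*g^3 - 13*g^2*y + 3*g*y^2 + y^3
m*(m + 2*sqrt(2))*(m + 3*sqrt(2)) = m^3 + 5*sqrt(2)*m^2 + 12*m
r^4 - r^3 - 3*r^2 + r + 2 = (r - 2)*(r - 1)*(r + 1)^2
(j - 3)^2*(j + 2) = j^3 - 4*j^2 - 3*j + 18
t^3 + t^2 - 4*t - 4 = (t - 2)*(t + 1)*(t + 2)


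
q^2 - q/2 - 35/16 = (q - 7/4)*(q + 5/4)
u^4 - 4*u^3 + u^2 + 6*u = u*(u - 3)*(u - 2)*(u + 1)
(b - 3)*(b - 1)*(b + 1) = b^3 - 3*b^2 - b + 3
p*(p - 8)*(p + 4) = p^3 - 4*p^2 - 32*p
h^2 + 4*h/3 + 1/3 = (h + 1/3)*(h + 1)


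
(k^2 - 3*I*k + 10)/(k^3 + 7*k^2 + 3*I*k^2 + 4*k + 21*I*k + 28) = (k^2 - 3*I*k + 10)/(k^3 + k^2*(7 + 3*I) + k*(4 + 21*I) + 28)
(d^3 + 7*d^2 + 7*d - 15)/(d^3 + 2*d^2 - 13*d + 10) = (d + 3)/(d - 2)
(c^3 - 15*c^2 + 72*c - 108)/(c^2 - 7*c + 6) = (c^2 - 9*c + 18)/(c - 1)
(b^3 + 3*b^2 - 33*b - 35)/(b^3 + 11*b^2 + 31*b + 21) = (b - 5)/(b + 3)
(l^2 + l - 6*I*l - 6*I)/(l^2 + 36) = (l + 1)/(l + 6*I)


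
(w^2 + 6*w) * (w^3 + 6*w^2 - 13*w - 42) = w^5 + 12*w^4 + 23*w^3 - 120*w^2 - 252*w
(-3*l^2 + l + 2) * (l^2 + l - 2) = -3*l^4 - 2*l^3 + 9*l^2 - 4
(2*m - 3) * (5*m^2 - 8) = 10*m^3 - 15*m^2 - 16*m + 24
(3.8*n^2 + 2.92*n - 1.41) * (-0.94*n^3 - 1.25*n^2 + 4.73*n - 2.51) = -3.572*n^5 - 7.4948*n^4 + 15.6494*n^3 + 6.0361*n^2 - 13.9985*n + 3.5391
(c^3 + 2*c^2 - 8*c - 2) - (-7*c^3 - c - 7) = 8*c^3 + 2*c^2 - 7*c + 5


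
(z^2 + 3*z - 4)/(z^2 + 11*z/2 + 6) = 2*(z - 1)/(2*z + 3)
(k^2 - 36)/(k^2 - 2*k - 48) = (k - 6)/(k - 8)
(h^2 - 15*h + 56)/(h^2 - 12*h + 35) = (h - 8)/(h - 5)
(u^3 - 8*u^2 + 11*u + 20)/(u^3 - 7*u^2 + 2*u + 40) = (u + 1)/(u + 2)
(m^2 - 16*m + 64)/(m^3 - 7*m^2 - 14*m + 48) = (m - 8)/(m^2 + m - 6)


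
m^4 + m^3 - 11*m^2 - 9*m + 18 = (m - 3)*(m - 1)*(m + 2)*(m + 3)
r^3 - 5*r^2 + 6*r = r*(r - 3)*(r - 2)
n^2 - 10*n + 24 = (n - 6)*(n - 4)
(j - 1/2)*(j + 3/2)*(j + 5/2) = j^3 + 7*j^2/2 + 7*j/4 - 15/8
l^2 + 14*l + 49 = (l + 7)^2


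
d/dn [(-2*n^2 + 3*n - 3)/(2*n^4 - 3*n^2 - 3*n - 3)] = ((4*n - 3)*(-2*n^4 + 3*n^2 + 3*n + 3) - (2*n^2 - 3*n + 3)*(-8*n^3 + 6*n + 3))/(-2*n^4 + 3*n^2 + 3*n + 3)^2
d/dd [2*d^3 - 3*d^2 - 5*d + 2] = 6*d^2 - 6*d - 5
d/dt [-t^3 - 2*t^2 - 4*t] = -3*t^2 - 4*t - 4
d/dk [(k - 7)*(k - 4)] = 2*k - 11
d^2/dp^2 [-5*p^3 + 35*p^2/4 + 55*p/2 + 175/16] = 35/2 - 30*p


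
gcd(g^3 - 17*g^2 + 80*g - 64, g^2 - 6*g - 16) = g - 8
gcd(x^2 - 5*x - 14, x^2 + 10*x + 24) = 1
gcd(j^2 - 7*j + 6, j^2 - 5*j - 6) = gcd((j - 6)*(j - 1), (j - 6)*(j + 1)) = j - 6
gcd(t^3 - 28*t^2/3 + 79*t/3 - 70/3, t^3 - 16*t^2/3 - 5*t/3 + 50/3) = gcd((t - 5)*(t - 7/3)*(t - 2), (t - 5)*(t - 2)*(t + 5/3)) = t^2 - 7*t + 10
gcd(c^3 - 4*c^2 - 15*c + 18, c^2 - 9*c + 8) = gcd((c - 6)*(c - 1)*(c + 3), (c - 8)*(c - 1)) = c - 1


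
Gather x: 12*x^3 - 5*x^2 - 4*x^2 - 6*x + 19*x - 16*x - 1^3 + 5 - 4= 12*x^3 - 9*x^2 - 3*x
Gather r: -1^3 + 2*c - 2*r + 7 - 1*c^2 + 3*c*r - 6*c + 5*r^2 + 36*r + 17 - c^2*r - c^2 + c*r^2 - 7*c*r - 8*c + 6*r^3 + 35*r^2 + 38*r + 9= -2*c^2 - 12*c + 6*r^3 + r^2*(c + 40) + r*(-c^2 - 4*c + 72) + 32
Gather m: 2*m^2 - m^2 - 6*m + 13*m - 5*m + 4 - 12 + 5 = m^2 + 2*m - 3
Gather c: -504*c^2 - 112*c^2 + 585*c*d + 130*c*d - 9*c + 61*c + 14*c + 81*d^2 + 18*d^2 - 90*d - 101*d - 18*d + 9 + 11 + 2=-616*c^2 + c*(715*d + 66) + 99*d^2 - 209*d + 22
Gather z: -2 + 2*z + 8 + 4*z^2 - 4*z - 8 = 4*z^2 - 2*z - 2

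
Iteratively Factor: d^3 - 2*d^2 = (d)*(d^2 - 2*d) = d*(d - 2)*(d)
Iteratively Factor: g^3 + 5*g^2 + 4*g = (g + 4)*(g^2 + g) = (g + 1)*(g + 4)*(g)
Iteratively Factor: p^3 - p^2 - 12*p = (p)*(p^2 - p - 12) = p*(p + 3)*(p - 4)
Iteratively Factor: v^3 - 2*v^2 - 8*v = (v)*(v^2 - 2*v - 8) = v*(v + 2)*(v - 4)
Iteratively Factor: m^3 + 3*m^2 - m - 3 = (m + 3)*(m^2 - 1) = (m - 1)*(m + 3)*(m + 1)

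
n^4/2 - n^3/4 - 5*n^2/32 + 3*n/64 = n*(n/2 + 1/4)*(n - 3/4)*(n - 1/4)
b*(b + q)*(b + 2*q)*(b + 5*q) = b^4 + 8*b^3*q + 17*b^2*q^2 + 10*b*q^3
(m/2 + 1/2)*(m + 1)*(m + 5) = m^3/2 + 7*m^2/2 + 11*m/2 + 5/2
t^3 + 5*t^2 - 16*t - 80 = (t - 4)*(t + 4)*(t + 5)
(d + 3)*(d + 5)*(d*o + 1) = d^3*o + 8*d^2*o + d^2 + 15*d*o + 8*d + 15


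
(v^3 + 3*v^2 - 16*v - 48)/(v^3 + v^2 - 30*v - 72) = (v - 4)/(v - 6)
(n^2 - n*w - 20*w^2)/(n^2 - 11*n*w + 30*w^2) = (-n - 4*w)/(-n + 6*w)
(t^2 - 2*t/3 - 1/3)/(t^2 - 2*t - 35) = (-3*t^2 + 2*t + 1)/(3*(-t^2 + 2*t + 35))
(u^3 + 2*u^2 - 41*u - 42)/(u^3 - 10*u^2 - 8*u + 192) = (u^2 + 8*u + 7)/(u^2 - 4*u - 32)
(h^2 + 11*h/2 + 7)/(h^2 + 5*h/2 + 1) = (2*h + 7)/(2*h + 1)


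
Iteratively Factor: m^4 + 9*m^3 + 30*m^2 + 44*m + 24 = (m + 2)*(m^3 + 7*m^2 + 16*m + 12) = (m + 2)^2*(m^2 + 5*m + 6) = (m + 2)^3*(m + 3)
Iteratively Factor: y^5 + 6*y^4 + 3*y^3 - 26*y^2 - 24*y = (y + 3)*(y^4 + 3*y^3 - 6*y^2 - 8*y) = y*(y + 3)*(y^3 + 3*y^2 - 6*y - 8) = y*(y + 1)*(y + 3)*(y^2 + 2*y - 8) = y*(y + 1)*(y + 3)*(y + 4)*(y - 2)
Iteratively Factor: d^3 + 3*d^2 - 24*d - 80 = (d + 4)*(d^2 - d - 20) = (d - 5)*(d + 4)*(d + 4)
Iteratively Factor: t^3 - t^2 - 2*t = (t + 1)*(t^2 - 2*t) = (t - 2)*(t + 1)*(t)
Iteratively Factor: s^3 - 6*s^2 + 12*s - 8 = (s - 2)*(s^2 - 4*s + 4) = (s - 2)^2*(s - 2)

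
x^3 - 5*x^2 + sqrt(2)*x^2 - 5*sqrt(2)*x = x*(x - 5)*(x + sqrt(2))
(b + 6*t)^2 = b^2 + 12*b*t + 36*t^2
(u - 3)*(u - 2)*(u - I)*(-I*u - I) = -I*u^4 - u^3 + 4*I*u^3 + 4*u^2 - I*u^2 - u - 6*I*u - 6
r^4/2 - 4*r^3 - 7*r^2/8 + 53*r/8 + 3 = (r/2 + 1/4)*(r - 8)*(r - 3/2)*(r + 1)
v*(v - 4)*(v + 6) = v^3 + 2*v^2 - 24*v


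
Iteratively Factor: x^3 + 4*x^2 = (x)*(x^2 + 4*x) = x^2*(x + 4)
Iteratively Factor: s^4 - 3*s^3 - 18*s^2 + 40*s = (s)*(s^3 - 3*s^2 - 18*s + 40) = s*(s - 2)*(s^2 - s - 20) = s*(s - 5)*(s - 2)*(s + 4)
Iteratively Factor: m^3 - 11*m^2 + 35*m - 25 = (m - 1)*(m^2 - 10*m + 25) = (m - 5)*(m - 1)*(m - 5)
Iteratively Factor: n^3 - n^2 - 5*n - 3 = (n + 1)*(n^2 - 2*n - 3) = (n + 1)^2*(n - 3)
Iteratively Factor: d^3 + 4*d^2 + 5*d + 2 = (d + 1)*(d^2 + 3*d + 2) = (d + 1)^2*(d + 2)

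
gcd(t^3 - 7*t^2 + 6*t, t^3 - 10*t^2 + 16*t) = t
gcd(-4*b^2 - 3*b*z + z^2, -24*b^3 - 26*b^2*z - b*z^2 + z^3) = b + z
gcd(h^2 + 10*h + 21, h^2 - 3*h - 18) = h + 3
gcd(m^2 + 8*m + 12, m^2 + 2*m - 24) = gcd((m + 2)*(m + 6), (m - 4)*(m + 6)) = m + 6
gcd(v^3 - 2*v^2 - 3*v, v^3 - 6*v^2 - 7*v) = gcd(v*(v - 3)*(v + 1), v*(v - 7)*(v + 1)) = v^2 + v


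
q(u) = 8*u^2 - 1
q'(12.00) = 192.00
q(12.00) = 1151.00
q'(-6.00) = -96.00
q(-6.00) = 287.00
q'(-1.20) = -19.20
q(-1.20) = 10.52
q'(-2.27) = -36.32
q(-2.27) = 40.22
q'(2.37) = 37.92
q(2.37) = 43.94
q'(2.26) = 36.16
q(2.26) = 39.86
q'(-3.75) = -60.00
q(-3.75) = 111.50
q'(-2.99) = -47.84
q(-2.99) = 70.52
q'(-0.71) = -11.36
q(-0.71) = 3.03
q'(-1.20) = -19.20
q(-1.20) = 10.52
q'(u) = 16*u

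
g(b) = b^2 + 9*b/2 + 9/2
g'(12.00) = 28.50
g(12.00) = 202.50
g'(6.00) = 16.50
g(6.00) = 67.50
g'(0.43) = 5.36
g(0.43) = 6.62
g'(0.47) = 5.44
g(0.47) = 6.84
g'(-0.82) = 2.86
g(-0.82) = 1.48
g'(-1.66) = 1.18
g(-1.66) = -0.21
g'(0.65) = 5.80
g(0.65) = 7.85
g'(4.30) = 13.10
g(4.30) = 42.34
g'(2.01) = 8.52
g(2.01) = 17.59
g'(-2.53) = -0.56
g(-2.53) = -0.48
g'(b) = 2*b + 9/2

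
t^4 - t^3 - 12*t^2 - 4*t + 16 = (t - 4)*(t - 1)*(t + 2)^2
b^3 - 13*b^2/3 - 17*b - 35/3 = (b - 7)*(b + 1)*(b + 5/3)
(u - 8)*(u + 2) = u^2 - 6*u - 16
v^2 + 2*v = v*(v + 2)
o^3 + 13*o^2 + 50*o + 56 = (o + 2)*(o + 4)*(o + 7)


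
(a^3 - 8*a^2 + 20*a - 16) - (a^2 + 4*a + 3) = a^3 - 9*a^2 + 16*a - 19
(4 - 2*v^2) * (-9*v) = 18*v^3 - 36*v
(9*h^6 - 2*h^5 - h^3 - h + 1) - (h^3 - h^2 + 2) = 9*h^6 - 2*h^5 - 2*h^3 + h^2 - h - 1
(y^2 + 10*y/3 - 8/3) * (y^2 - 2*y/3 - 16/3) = y^4 + 8*y^3/3 - 92*y^2/9 - 16*y + 128/9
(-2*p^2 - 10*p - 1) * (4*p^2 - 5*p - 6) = -8*p^4 - 30*p^3 + 58*p^2 + 65*p + 6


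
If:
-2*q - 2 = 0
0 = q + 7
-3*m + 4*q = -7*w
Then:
No Solution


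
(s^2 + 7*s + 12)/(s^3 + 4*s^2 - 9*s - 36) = 1/(s - 3)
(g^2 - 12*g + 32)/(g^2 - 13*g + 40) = (g - 4)/(g - 5)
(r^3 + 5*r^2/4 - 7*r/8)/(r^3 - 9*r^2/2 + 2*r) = (r + 7/4)/(r - 4)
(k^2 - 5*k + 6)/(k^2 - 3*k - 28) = (-k^2 + 5*k - 6)/(-k^2 + 3*k + 28)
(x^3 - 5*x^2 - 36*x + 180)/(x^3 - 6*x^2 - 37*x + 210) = (x - 6)/(x - 7)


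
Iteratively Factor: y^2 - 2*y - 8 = (y + 2)*(y - 4)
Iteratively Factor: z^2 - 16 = (z - 4)*(z + 4)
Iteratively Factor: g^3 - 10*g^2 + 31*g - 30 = (g - 3)*(g^2 - 7*g + 10) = (g - 5)*(g - 3)*(g - 2)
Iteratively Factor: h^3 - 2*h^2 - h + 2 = (h - 2)*(h^2 - 1) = (h - 2)*(h + 1)*(h - 1)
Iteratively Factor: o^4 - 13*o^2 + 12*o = (o + 4)*(o^3 - 4*o^2 + 3*o) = o*(o + 4)*(o^2 - 4*o + 3) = o*(o - 3)*(o + 4)*(o - 1)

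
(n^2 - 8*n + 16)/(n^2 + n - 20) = (n - 4)/(n + 5)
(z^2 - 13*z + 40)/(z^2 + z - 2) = (z^2 - 13*z + 40)/(z^2 + z - 2)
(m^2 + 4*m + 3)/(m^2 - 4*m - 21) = (m + 1)/(m - 7)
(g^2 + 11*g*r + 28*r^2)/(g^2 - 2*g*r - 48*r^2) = (-g^2 - 11*g*r - 28*r^2)/(-g^2 + 2*g*r + 48*r^2)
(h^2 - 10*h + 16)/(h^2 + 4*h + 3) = (h^2 - 10*h + 16)/(h^2 + 4*h + 3)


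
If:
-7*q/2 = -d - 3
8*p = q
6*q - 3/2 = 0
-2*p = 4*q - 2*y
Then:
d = -17/8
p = 1/32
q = 1/4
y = 17/32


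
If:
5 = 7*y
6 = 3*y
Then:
No Solution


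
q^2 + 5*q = q*(q + 5)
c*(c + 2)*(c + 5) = c^3 + 7*c^2 + 10*c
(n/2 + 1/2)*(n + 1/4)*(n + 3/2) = n^3/2 + 11*n^2/8 + 17*n/16 + 3/16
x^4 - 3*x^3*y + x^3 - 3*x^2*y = x^2*(x + 1)*(x - 3*y)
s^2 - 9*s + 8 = (s - 8)*(s - 1)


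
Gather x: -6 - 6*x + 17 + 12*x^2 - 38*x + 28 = 12*x^2 - 44*x + 39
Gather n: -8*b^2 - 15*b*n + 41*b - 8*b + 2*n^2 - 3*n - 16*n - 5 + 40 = -8*b^2 + 33*b + 2*n^2 + n*(-15*b - 19) + 35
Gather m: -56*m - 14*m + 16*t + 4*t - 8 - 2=-70*m + 20*t - 10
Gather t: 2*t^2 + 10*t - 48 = 2*t^2 + 10*t - 48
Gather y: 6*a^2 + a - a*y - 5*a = 6*a^2 - a*y - 4*a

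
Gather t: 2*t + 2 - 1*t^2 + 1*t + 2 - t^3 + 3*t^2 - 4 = -t^3 + 2*t^2 + 3*t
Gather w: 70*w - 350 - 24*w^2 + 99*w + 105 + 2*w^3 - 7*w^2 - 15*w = 2*w^3 - 31*w^2 + 154*w - 245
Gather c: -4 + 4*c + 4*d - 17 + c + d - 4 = 5*c + 5*d - 25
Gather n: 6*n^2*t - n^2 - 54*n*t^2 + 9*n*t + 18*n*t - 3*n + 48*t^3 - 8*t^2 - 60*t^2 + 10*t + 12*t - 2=n^2*(6*t - 1) + n*(-54*t^2 + 27*t - 3) + 48*t^3 - 68*t^2 + 22*t - 2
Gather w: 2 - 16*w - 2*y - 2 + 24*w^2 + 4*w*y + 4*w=24*w^2 + w*(4*y - 12) - 2*y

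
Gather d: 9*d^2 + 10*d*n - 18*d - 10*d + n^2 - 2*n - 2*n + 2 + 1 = 9*d^2 + d*(10*n - 28) + n^2 - 4*n + 3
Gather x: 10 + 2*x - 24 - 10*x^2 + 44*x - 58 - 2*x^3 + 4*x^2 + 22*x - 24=-2*x^3 - 6*x^2 + 68*x - 96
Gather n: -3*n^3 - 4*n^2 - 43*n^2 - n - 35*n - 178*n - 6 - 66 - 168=-3*n^3 - 47*n^2 - 214*n - 240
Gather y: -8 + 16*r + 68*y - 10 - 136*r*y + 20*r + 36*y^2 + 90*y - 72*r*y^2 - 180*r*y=36*r + y^2*(36 - 72*r) + y*(158 - 316*r) - 18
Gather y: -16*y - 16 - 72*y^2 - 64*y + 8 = -72*y^2 - 80*y - 8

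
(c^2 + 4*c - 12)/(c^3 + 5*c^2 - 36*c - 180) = (c - 2)/(c^2 - c - 30)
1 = 1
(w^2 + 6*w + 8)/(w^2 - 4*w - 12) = (w + 4)/(w - 6)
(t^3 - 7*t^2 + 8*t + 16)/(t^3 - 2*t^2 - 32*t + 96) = (t + 1)/(t + 6)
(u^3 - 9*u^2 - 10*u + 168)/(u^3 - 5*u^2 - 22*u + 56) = (u - 6)/(u - 2)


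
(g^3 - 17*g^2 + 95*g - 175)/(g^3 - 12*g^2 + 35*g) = (g - 5)/g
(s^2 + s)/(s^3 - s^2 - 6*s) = (s + 1)/(s^2 - s - 6)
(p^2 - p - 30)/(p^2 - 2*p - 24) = (p + 5)/(p + 4)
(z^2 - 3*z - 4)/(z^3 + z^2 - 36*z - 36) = (z - 4)/(z^2 - 36)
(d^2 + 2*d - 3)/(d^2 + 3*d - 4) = (d + 3)/(d + 4)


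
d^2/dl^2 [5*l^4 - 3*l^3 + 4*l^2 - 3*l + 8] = 60*l^2 - 18*l + 8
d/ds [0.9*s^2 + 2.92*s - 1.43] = 1.8*s + 2.92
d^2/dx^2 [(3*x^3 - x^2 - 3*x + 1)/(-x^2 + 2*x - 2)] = 2*(-x^3 + 27*x^2 - 48*x + 14)/(x^6 - 6*x^5 + 18*x^4 - 32*x^3 + 36*x^2 - 24*x + 8)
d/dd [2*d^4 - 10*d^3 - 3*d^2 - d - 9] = 8*d^3 - 30*d^2 - 6*d - 1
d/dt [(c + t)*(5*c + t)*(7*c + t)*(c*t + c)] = c*(35*c^3 + 94*c^2*t + 47*c^2 + 39*c*t^2 + 26*c*t + 4*t^3 + 3*t^2)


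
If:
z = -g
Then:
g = -z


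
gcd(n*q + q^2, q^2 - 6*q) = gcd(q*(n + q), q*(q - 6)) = q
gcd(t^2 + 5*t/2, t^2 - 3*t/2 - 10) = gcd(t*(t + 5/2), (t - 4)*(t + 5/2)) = t + 5/2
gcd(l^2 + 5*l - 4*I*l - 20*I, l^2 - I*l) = 1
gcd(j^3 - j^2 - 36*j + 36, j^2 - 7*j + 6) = j^2 - 7*j + 6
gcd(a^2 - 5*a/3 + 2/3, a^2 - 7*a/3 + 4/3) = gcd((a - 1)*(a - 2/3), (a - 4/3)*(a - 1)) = a - 1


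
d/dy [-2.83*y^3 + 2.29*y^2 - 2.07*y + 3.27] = -8.49*y^2 + 4.58*y - 2.07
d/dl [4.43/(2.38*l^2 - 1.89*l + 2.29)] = (8.3727 - 21.0868*l)/(2.38*l^2 - 1.89*l + 2.29)^2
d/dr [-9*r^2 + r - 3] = 1 - 18*r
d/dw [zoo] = 0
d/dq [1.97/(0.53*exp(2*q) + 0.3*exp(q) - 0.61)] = (-2.0882*exp(q) - 0.591)*exp(q)/(0.53*exp(2*q) + 0.3*exp(q) - 0.61)^2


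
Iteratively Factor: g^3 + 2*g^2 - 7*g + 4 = (g - 1)*(g^2 + 3*g - 4) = (g - 1)*(g + 4)*(g - 1)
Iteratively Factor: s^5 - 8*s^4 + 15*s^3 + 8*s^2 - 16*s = (s - 1)*(s^4 - 7*s^3 + 8*s^2 + 16*s) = (s - 4)*(s - 1)*(s^3 - 3*s^2 - 4*s) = s*(s - 4)*(s - 1)*(s^2 - 3*s - 4) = s*(s - 4)*(s - 1)*(s + 1)*(s - 4)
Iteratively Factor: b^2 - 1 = (b - 1)*(b + 1)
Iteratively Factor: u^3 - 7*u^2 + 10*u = (u - 5)*(u^2 - 2*u) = (u - 5)*(u - 2)*(u)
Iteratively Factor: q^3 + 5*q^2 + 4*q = (q)*(q^2 + 5*q + 4) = q*(q + 4)*(q + 1)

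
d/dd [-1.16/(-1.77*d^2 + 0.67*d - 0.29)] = (0.7772 - 4.1064*d)/(1.77*d^2 - 0.67*d + 0.29)^2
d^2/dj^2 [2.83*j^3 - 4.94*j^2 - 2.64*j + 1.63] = 16.98*j - 9.88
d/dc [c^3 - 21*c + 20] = 3*c^2 - 21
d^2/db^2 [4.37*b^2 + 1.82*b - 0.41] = 8.74000000000000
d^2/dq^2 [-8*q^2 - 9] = -16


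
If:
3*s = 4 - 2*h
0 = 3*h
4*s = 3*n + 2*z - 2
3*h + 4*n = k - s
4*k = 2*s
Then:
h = 0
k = 2/3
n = -1/6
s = 4/3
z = 47/12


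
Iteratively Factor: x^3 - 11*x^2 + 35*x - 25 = (x - 1)*(x^2 - 10*x + 25) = (x - 5)*(x - 1)*(x - 5)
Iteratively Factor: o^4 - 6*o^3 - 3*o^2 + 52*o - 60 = (o - 5)*(o^3 - o^2 - 8*o + 12) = (o - 5)*(o + 3)*(o^2 - 4*o + 4) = (o - 5)*(o - 2)*(o + 3)*(o - 2)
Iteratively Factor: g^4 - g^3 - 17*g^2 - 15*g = (g - 5)*(g^3 + 4*g^2 + 3*g) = g*(g - 5)*(g^2 + 4*g + 3) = g*(g - 5)*(g + 1)*(g + 3)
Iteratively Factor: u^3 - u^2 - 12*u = (u)*(u^2 - u - 12) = u*(u - 4)*(u + 3)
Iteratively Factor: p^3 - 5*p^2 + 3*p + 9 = (p - 3)*(p^2 - 2*p - 3) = (p - 3)^2*(p + 1)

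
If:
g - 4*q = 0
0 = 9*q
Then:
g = 0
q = 0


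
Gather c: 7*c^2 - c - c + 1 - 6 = 7*c^2 - 2*c - 5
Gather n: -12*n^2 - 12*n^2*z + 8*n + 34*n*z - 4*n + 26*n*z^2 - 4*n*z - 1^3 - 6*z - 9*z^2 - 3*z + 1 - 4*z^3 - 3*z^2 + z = n^2*(-12*z - 12) + n*(26*z^2 + 30*z + 4) - 4*z^3 - 12*z^2 - 8*z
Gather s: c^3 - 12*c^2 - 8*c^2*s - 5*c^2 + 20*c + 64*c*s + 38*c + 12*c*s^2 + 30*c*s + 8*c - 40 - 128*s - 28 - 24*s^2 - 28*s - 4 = c^3 - 17*c^2 + 66*c + s^2*(12*c - 24) + s*(-8*c^2 + 94*c - 156) - 72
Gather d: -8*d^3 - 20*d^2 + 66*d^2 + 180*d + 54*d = -8*d^3 + 46*d^2 + 234*d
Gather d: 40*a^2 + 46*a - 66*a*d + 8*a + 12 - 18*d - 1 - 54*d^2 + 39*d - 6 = 40*a^2 + 54*a - 54*d^2 + d*(21 - 66*a) + 5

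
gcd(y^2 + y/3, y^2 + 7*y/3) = y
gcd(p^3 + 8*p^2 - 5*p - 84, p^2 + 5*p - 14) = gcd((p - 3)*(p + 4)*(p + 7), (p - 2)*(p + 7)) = p + 7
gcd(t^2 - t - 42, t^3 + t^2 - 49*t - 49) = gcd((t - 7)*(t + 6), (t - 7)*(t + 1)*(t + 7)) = t - 7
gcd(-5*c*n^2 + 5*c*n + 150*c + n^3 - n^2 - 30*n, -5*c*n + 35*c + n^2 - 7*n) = 5*c - n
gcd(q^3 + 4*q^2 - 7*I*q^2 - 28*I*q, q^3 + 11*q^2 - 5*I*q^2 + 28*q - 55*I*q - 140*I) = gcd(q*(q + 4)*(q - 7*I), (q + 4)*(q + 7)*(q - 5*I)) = q + 4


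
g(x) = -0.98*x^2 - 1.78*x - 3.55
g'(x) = -1.96*x - 1.78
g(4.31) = -29.43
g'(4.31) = -10.23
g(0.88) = -5.88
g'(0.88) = -3.50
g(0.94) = -6.09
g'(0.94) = -3.62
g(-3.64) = -10.06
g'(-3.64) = 5.35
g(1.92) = -10.58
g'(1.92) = -5.54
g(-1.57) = -3.17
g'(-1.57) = 1.30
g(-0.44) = -2.96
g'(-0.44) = -0.92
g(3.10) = -18.49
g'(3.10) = -7.86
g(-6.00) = -28.15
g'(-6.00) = 9.98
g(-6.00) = -28.15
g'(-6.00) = 9.98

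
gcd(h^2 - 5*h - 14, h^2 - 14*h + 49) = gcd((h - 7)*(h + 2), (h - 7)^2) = h - 7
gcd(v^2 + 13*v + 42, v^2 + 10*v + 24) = v + 6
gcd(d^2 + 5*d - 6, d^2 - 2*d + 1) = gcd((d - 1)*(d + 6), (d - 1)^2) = d - 1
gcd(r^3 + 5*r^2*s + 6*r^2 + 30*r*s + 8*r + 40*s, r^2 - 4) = r + 2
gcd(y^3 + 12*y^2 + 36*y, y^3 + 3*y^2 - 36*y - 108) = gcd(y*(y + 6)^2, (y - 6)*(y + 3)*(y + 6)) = y + 6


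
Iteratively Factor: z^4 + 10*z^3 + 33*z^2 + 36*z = (z + 4)*(z^3 + 6*z^2 + 9*z) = z*(z + 4)*(z^2 + 6*z + 9) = z*(z + 3)*(z + 4)*(z + 3)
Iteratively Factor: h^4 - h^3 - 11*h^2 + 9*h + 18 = (h + 1)*(h^3 - 2*h^2 - 9*h + 18) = (h + 1)*(h + 3)*(h^2 - 5*h + 6) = (h - 3)*(h + 1)*(h + 3)*(h - 2)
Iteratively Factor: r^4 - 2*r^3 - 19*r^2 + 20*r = (r - 1)*(r^3 - r^2 - 20*r) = (r - 1)*(r + 4)*(r^2 - 5*r) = r*(r - 1)*(r + 4)*(r - 5)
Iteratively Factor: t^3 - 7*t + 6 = (t + 3)*(t^2 - 3*t + 2) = (t - 2)*(t + 3)*(t - 1)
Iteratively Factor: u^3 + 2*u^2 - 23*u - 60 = (u - 5)*(u^2 + 7*u + 12) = (u - 5)*(u + 4)*(u + 3)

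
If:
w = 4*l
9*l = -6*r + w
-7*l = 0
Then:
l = 0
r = 0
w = 0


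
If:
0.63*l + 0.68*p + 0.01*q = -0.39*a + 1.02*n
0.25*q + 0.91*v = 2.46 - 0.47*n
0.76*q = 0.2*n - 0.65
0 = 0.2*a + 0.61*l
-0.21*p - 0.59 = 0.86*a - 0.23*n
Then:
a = 0.177987616803824*v - 1.26068741711637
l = 0.413340136759466 - 0.0583565956733849*v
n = 4.99042239685658 - 1.69842829076621*v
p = 7.8189920476052 - 2.58908503489294*v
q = 0.458005893909627 - 0.446954813359528*v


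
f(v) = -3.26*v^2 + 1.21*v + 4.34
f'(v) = 1.21 - 6.52*v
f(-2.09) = -12.43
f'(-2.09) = 14.84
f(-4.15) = -56.83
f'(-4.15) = 28.27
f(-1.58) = -5.71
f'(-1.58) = 11.51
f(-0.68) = 2.01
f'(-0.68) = 5.64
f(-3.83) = -48.11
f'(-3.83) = 26.18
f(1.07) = 1.90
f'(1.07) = -5.77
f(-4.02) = -53.21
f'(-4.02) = 27.42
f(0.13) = 4.44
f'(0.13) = 0.36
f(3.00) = -21.37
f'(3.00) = -18.35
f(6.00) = -105.76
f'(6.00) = -37.91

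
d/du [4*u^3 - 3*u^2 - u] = 12*u^2 - 6*u - 1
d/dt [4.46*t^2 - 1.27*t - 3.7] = 8.92*t - 1.27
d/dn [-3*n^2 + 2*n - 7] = 2 - 6*n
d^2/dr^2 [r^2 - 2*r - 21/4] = 2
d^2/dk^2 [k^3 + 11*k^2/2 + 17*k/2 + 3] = 6*k + 11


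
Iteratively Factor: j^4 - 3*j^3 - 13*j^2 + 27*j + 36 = (j - 3)*(j^3 - 13*j - 12) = (j - 4)*(j - 3)*(j^2 + 4*j + 3) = (j - 4)*(j - 3)*(j + 1)*(j + 3)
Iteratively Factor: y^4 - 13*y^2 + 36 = (y - 2)*(y^3 + 2*y^2 - 9*y - 18) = (y - 3)*(y - 2)*(y^2 + 5*y + 6) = (y - 3)*(y - 2)*(y + 3)*(y + 2)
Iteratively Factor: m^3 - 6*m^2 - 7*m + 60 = (m - 5)*(m^2 - m - 12) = (m - 5)*(m - 4)*(m + 3)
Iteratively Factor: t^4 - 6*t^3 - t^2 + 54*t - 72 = (t - 3)*(t^3 - 3*t^2 - 10*t + 24) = (t - 3)*(t - 2)*(t^2 - t - 12) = (t - 3)*(t - 2)*(t + 3)*(t - 4)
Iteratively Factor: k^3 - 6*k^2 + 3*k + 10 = (k - 5)*(k^2 - k - 2) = (k - 5)*(k + 1)*(k - 2)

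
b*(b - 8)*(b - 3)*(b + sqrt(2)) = b^4 - 11*b^3 + sqrt(2)*b^3 - 11*sqrt(2)*b^2 + 24*b^2 + 24*sqrt(2)*b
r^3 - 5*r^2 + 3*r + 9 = (r - 3)^2*(r + 1)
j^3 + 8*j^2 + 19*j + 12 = (j + 1)*(j + 3)*(j + 4)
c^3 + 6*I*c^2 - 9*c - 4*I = (c + I)^2*(c + 4*I)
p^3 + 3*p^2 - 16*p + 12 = (p - 2)*(p - 1)*(p + 6)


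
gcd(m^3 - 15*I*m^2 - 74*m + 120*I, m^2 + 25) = m - 5*I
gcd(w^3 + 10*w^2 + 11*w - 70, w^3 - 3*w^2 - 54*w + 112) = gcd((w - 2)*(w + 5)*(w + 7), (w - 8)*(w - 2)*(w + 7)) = w^2 + 5*w - 14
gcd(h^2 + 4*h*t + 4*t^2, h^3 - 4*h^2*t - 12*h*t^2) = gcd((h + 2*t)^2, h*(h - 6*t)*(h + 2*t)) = h + 2*t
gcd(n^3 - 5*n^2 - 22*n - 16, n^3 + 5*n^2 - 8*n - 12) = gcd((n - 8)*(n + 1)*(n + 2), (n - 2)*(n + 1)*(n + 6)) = n + 1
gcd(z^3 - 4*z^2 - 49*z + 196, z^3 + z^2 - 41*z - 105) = z - 7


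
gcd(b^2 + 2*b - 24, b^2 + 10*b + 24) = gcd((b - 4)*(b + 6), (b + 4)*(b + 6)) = b + 6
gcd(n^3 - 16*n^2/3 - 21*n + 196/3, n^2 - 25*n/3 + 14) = n - 7/3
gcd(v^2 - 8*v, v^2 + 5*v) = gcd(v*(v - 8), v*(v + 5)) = v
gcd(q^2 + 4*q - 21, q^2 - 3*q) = q - 3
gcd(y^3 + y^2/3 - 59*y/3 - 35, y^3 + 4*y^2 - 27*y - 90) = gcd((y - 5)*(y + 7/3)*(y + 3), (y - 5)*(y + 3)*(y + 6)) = y^2 - 2*y - 15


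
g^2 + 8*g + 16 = (g + 4)^2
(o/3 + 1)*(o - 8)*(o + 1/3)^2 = o^4/3 - 13*o^3/9 - 245*o^2/27 - 149*o/27 - 8/9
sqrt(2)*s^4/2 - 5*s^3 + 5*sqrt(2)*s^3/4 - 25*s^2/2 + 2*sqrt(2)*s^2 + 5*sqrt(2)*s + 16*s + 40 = (s + 5/2)*(s - 4*sqrt(2))*(s - 2*sqrt(2))*(sqrt(2)*s/2 + 1)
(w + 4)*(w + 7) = w^2 + 11*w + 28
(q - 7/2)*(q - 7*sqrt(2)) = q^2 - 7*sqrt(2)*q - 7*q/2 + 49*sqrt(2)/2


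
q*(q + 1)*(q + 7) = q^3 + 8*q^2 + 7*q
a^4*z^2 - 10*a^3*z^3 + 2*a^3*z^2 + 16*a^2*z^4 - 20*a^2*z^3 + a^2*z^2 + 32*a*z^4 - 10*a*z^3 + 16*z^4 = (a - 8*z)*(a - 2*z)*(a*z + z)^2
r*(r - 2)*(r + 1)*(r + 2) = r^4 + r^3 - 4*r^2 - 4*r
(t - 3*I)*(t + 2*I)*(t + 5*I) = t^3 + 4*I*t^2 + 11*t + 30*I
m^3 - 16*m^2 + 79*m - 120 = (m - 8)*(m - 5)*(m - 3)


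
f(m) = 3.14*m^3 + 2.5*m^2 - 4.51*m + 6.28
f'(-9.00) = 713.51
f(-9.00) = -2039.69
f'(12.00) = 1411.97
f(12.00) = 5738.08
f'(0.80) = 5.52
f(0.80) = 5.88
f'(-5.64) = 266.94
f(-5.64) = -452.09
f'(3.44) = 124.16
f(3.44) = 148.17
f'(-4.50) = 163.74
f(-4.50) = -208.93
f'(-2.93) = 61.71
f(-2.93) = -38.03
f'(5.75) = 335.69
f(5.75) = 659.95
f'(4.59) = 216.90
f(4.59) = 341.90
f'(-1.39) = 6.74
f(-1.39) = 8.95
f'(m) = 9.42*m^2 + 5.0*m - 4.51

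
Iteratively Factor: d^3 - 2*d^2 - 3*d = (d + 1)*(d^2 - 3*d) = d*(d + 1)*(d - 3)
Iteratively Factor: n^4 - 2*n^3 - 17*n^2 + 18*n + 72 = (n + 3)*(n^3 - 5*n^2 - 2*n + 24) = (n - 3)*(n + 3)*(n^2 - 2*n - 8) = (n - 3)*(n + 2)*(n + 3)*(n - 4)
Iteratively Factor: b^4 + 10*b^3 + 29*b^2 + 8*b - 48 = (b - 1)*(b^3 + 11*b^2 + 40*b + 48) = (b - 1)*(b + 4)*(b^2 + 7*b + 12) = (b - 1)*(b + 3)*(b + 4)*(b + 4)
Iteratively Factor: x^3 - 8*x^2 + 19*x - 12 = (x - 1)*(x^2 - 7*x + 12) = (x - 3)*(x - 1)*(x - 4)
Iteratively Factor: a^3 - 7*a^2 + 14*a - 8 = (a - 1)*(a^2 - 6*a + 8) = (a - 2)*(a - 1)*(a - 4)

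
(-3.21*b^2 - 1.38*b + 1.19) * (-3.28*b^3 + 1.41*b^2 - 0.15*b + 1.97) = 10.5288*b^5 + 0.000300000000000189*b^4 - 5.3675*b^3 - 4.4388*b^2 - 2.8971*b + 2.3443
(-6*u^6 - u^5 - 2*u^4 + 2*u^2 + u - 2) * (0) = 0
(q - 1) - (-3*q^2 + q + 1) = 3*q^2 - 2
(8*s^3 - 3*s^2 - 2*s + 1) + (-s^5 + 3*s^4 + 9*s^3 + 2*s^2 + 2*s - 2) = -s^5 + 3*s^4 + 17*s^3 - s^2 - 1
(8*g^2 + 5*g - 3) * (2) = 16*g^2 + 10*g - 6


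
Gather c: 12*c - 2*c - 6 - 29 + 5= 10*c - 30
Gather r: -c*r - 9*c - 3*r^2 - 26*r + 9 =-9*c - 3*r^2 + r*(-c - 26) + 9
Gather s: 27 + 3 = 30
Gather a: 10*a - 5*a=5*a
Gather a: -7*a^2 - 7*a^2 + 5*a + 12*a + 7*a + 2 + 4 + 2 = -14*a^2 + 24*a + 8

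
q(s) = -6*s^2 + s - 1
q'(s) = 1 - 12*s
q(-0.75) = -5.12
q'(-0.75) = 10.00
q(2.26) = -29.39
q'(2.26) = -26.12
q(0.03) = -0.98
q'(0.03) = 0.64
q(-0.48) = -2.86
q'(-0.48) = 6.76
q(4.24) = -104.63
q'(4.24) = -49.88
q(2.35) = -31.78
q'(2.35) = -27.20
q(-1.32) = -12.77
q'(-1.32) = 16.84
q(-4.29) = -115.71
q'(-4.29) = 52.48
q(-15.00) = -1366.00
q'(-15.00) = 181.00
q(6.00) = -211.00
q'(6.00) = -71.00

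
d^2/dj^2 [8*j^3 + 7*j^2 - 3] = 48*j + 14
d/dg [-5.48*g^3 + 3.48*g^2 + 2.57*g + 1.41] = -16.44*g^2 + 6.96*g + 2.57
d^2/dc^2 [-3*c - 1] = 0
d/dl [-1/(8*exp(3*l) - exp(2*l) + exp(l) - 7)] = (24*exp(2*l) - 2*exp(l) + 1)*exp(l)/(8*exp(3*l) - exp(2*l) + exp(l) - 7)^2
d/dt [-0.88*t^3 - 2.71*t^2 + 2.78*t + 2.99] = -2.64*t^2 - 5.42*t + 2.78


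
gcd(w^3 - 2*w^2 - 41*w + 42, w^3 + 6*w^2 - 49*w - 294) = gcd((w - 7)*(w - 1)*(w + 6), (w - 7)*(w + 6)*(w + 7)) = w^2 - w - 42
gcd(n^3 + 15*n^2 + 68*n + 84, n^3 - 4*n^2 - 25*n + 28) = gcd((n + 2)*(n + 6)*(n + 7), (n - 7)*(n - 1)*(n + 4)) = 1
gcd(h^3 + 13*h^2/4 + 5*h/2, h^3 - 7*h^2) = h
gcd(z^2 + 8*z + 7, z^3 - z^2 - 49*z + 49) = z + 7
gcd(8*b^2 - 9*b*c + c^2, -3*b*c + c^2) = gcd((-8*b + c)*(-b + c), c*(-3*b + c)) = 1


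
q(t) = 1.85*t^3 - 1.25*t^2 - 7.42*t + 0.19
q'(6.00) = 177.38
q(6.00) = 310.27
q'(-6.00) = 207.38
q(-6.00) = -399.89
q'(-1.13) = 2.49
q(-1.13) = 4.31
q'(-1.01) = 0.77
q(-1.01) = 4.50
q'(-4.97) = 142.09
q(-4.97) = -220.92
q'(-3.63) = 74.79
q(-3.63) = -77.84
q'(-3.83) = 83.57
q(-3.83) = -93.66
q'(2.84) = 30.24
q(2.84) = 11.41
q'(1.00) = -4.37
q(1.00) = -6.63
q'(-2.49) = 33.22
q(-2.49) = -17.65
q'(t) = 5.55*t^2 - 2.5*t - 7.42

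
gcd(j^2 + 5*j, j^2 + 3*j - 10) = j + 5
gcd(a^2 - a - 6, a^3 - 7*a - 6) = a^2 - a - 6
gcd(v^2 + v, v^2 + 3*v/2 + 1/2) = v + 1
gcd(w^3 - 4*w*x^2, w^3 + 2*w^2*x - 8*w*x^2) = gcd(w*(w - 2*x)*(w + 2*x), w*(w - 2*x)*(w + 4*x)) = -w^2 + 2*w*x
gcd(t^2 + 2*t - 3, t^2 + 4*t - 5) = t - 1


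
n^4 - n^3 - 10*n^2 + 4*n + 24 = (n - 3)*(n - 2)*(n + 2)^2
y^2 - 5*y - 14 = (y - 7)*(y + 2)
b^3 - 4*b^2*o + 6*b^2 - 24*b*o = b*(b + 6)*(b - 4*o)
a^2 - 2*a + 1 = (a - 1)^2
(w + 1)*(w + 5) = w^2 + 6*w + 5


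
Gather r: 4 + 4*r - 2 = 4*r + 2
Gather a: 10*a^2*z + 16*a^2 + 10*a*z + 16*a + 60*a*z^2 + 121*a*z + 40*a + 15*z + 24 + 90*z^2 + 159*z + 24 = a^2*(10*z + 16) + a*(60*z^2 + 131*z + 56) + 90*z^2 + 174*z + 48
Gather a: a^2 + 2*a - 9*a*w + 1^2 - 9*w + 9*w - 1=a^2 + a*(2 - 9*w)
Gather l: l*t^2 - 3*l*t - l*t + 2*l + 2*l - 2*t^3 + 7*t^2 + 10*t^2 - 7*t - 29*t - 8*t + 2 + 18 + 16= l*(t^2 - 4*t + 4) - 2*t^3 + 17*t^2 - 44*t + 36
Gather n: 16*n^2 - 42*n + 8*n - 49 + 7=16*n^2 - 34*n - 42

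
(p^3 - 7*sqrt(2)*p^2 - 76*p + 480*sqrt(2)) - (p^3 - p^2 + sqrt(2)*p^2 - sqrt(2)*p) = -8*sqrt(2)*p^2 + p^2 - 76*p + sqrt(2)*p + 480*sqrt(2)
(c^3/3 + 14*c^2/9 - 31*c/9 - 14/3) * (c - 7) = c^4/3 - 7*c^3/9 - 43*c^2/3 + 175*c/9 + 98/3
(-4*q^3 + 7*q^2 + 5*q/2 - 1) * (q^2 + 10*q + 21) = -4*q^5 - 33*q^4 - 23*q^3/2 + 171*q^2 + 85*q/2 - 21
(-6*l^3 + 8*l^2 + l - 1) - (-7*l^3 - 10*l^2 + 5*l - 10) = l^3 + 18*l^2 - 4*l + 9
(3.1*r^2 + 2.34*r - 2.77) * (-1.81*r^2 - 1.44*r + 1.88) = -5.611*r^4 - 8.6994*r^3 + 7.4721*r^2 + 8.388*r - 5.2076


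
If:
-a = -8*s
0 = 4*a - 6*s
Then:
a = 0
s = 0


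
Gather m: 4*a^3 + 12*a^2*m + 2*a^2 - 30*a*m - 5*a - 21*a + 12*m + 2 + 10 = 4*a^3 + 2*a^2 - 26*a + m*(12*a^2 - 30*a + 12) + 12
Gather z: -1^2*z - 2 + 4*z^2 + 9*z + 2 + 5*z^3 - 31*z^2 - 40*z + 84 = 5*z^3 - 27*z^2 - 32*z + 84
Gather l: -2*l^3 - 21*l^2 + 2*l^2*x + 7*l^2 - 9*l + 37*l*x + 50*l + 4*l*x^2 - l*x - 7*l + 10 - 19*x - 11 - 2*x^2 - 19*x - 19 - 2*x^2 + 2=-2*l^3 + l^2*(2*x - 14) + l*(4*x^2 + 36*x + 34) - 4*x^2 - 38*x - 18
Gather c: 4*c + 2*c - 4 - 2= 6*c - 6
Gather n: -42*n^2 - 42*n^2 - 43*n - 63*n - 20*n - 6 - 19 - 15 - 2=-84*n^2 - 126*n - 42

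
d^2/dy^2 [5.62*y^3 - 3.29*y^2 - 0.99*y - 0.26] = 33.72*y - 6.58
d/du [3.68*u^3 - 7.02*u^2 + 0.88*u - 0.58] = 11.04*u^2 - 14.04*u + 0.88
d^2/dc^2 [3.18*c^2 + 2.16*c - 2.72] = 6.36000000000000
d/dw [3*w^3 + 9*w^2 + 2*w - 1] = 9*w^2 + 18*w + 2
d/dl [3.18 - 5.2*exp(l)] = -5.2*exp(l)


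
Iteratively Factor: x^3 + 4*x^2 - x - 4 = (x - 1)*(x^2 + 5*x + 4) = (x - 1)*(x + 4)*(x + 1)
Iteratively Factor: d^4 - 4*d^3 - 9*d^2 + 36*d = (d)*(d^3 - 4*d^2 - 9*d + 36) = d*(d - 4)*(d^2 - 9) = d*(d - 4)*(d + 3)*(d - 3)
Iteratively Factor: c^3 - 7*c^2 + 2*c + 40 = (c - 5)*(c^2 - 2*c - 8) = (c - 5)*(c + 2)*(c - 4)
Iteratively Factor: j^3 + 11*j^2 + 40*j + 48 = (j + 4)*(j^2 + 7*j + 12) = (j + 4)^2*(j + 3)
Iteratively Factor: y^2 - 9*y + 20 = (y - 5)*(y - 4)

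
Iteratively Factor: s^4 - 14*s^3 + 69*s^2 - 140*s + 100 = (s - 2)*(s^3 - 12*s^2 + 45*s - 50) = (s - 5)*(s - 2)*(s^2 - 7*s + 10) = (s - 5)^2*(s - 2)*(s - 2)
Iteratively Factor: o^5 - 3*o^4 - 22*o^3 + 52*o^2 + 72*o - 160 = (o - 5)*(o^4 + 2*o^3 - 12*o^2 - 8*o + 32) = (o - 5)*(o + 4)*(o^3 - 2*o^2 - 4*o + 8) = (o - 5)*(o + 2)*(o + 4)*(o^2 - 4*o + 4) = (o - 5)*(o - 2)*(o + 2)*(o + 4)*(o - 2)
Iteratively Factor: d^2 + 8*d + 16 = (d + 4)*(d + 4)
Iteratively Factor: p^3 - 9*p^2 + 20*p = (p)*(p^2 - 9*p + 20) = p*(p - 5)*(p - 4)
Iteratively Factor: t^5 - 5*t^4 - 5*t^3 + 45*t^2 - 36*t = (t - 3)*(t^4 - 2*t^3 - 11*t^2 + 12*t) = (t - 4)*(t - 3)*(t^3 + 2*t^2 - 3*t) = (t - 4)*(t - 3)*(t + 3)*(t^2 - t) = (t - 4)*(t - 3)*(t - 1)*(t + 3)*(t)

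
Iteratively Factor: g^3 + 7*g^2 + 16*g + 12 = (g + 3)*(g^2 + 4*g + 4) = (g + 2)*(g + 3)*(g + 2)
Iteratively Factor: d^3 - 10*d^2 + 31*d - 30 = (d - 3)*(d^2 - 7*d + 10) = (d - 5)*(d - 3)*(d - 2)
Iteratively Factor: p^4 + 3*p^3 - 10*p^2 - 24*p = (p + 4)*(p^3 - p^2 - 6*p) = (p - 3)*(p + 4)*(p^2 + 2*p) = p*(p - 3)*(p + 4)*(p + 2)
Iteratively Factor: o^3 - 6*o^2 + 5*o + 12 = (o - 3)*(o^2 - 3*o - 4) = (o - 3)*(o + 1)*(o - 4)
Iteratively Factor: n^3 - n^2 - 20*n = (n - 5)*(n^2 + 4*n) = n*(n - 5)*(n + 4)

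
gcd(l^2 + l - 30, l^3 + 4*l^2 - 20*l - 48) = l + 6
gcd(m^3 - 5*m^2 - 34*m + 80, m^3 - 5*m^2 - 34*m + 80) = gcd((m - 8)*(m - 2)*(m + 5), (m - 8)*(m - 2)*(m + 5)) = m^3 - 5*m^2 - 34*m + 80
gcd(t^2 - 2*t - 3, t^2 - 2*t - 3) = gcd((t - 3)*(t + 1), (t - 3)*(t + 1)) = t^2 - 2*t - 3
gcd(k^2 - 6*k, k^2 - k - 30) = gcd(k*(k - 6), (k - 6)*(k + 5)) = k - 6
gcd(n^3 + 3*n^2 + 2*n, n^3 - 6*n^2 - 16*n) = n^2 + 2*n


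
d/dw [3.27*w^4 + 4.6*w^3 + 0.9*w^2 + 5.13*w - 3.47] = 13.08*w^3 + 13.8*w^2 + 1.8*w + 5.13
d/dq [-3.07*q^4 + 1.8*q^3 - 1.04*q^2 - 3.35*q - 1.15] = -12.28*q^3 + 5.4*q^2 - 2.08*q - 3.35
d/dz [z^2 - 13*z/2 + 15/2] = 2*z - 13/2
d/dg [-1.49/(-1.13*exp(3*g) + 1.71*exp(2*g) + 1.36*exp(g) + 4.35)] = (-5.0511*exp(2*g) + 5.0958*exp(g) + 2.0264)*exp(g)/(-1.13*exp(3*g) + 1.71*exp(2*g) + 1.36*exp(g) + 4.35)^2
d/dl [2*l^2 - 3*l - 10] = 4*l - 3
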